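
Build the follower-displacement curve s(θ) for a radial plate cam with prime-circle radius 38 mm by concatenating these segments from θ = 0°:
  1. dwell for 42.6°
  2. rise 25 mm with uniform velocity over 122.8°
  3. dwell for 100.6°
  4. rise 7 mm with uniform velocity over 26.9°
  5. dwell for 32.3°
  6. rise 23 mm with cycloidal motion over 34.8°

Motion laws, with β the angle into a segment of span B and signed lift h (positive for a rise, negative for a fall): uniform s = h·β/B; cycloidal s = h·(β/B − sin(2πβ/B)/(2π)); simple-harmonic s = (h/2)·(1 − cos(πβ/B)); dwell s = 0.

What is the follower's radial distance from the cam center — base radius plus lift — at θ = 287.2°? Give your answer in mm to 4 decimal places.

seg 1 [0°–42.6°] dwell: s stays 0.0000
seg 2 [42.6°–165.4°] uniform, h=25: full span → s += 25 → s = 25.0000
seg 3 [165.4°–266°] dwell: s stays 25.0000
seg 4 [266°–292.9°] uniform, h=7: θ=287.2° here. β=21.2, B=26.9. 7·21.2/26.9 = 5.5167 → s = 30.5167
radial distance = base radius + s = 38 + 30.5167 = 68.5167

68.5167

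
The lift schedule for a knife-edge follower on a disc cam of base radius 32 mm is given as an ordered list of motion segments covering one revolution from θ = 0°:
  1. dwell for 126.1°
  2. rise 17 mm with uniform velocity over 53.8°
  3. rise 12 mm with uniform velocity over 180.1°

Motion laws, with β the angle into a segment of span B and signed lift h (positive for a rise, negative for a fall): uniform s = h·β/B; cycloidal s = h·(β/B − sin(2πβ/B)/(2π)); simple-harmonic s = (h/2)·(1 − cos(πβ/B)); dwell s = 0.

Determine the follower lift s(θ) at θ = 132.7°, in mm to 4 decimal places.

seg 1 [0°–126.1°] dwell: s stays 0.0000
seg 2 [126.1°–179.9°] uniform, h=17: θ=132.7° here. β=6.6, B=53.8. 17·6.6/53.8 = 2.0855 → s = 2.0855

2.0855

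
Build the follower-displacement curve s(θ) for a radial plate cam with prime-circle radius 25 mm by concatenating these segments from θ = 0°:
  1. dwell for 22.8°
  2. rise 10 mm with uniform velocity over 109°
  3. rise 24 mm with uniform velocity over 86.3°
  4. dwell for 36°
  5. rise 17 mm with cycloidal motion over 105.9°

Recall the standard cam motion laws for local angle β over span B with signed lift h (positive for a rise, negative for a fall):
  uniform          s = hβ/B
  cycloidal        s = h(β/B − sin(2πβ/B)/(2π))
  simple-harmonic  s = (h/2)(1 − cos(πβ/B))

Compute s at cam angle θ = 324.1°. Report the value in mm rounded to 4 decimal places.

seg 1 [0°–22.8°] dwell: s stays 0.0000
seg 2 [22.8°–131.8°] uniform, h=10: full span → s += 10 → s = 10.0000
seg 3 [131.8°–218.1°] uniform, h=24: full span → s += 24 → s = 34.0000
seg 4 [218.1°–254.1°] dwell: s stays 34.0000
seg 5 [254.1°–360°] cycloidal, h=17: θ=324.1° here. β=70, B=105.9. 17·(0.6610 − sin(2π·0.6610)/(2π)) = 13.5305 → s = 47.5305

47.5305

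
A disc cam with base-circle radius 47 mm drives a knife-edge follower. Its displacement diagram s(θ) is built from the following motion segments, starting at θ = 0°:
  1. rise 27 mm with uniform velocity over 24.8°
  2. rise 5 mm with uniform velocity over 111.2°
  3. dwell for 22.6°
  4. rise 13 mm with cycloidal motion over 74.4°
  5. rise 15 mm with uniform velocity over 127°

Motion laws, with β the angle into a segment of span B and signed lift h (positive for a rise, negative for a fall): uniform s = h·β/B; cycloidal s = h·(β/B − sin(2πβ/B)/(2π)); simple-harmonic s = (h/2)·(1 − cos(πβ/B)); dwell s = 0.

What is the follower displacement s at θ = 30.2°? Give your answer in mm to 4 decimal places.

seg 1 [0°–24.8°] uniform, h=27: full span → s += 27 → s = 27.0000
seg 2 [24.8°–136°] uniform, h=5: θ=30.2° here. β=5.4, B=111.2. 5·5.4/111.2 = 0.2428 → s = 27.2428

27.2428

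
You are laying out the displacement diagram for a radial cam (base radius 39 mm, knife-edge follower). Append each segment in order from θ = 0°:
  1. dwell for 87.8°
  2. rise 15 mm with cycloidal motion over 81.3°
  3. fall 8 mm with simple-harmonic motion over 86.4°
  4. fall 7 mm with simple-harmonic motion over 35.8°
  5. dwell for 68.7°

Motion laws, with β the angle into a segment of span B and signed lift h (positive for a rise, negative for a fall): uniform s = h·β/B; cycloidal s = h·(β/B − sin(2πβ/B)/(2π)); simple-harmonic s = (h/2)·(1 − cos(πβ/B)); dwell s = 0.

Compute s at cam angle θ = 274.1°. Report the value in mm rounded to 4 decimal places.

seg 1 [0°–87.8°] dwell: s stays 0.0000
seg 2 [87.8°–169.1°] cycloidal, h=15: full span → s += 15 → s = 15.0000
seg 3 [169.1°–255.5°] simple-harmonic, h=-8: full span → s += -8 → s = 7.0000
seg 4 [255.5°–291.3°] simple-harmonic, h=-7: θ=274.1° here. β=18.6, B=35.8. -7/2·(1 − cos(π·0.5196)) = -3.7149 → s = 3.2851

3.2851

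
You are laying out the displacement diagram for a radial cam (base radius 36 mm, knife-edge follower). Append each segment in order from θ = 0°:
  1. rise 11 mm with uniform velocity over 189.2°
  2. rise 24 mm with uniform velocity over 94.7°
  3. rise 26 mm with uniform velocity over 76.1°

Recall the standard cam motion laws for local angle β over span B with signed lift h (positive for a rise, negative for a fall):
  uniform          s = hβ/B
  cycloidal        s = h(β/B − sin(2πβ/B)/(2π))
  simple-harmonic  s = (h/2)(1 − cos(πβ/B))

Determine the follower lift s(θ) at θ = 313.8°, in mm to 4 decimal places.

seg 1 [0°–189.2°] uniform, h=11: full span → s += 11 → s = 11.0000
seg 2 [189.2°–283.9°] uniform, h=24: full span → s += 24 → s = 35.0000
seg 3 [283.9°–360°] uniform, h=26: θ=313.8° here. β=29.9, B=76.1. 26·29.9/76.1 = 10.2155 → s = 45.2155

45.2155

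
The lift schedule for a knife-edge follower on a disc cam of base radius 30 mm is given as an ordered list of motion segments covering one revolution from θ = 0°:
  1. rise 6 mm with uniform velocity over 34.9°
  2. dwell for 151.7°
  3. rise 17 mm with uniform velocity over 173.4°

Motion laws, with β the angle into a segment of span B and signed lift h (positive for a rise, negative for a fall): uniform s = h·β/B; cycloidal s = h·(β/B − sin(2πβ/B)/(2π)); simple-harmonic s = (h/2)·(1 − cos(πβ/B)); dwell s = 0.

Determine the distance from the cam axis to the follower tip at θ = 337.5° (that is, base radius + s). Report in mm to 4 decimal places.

seg 1 [0°–34.9°] uniform, h=6: full span → s += 6 → s = 6.0000
seg 2 [34.9°–186.6°] dwell: s stays 6.0000
seg 3 [186.6°–360°] uniform, h=17: θ=337.5° here. β=150.9, B=173.4. 17·150.9/173.4 = 14.7941 → s = 20.7941
radial distance = base radius + s = 30 + 20.7941 = 50.7941

50.7941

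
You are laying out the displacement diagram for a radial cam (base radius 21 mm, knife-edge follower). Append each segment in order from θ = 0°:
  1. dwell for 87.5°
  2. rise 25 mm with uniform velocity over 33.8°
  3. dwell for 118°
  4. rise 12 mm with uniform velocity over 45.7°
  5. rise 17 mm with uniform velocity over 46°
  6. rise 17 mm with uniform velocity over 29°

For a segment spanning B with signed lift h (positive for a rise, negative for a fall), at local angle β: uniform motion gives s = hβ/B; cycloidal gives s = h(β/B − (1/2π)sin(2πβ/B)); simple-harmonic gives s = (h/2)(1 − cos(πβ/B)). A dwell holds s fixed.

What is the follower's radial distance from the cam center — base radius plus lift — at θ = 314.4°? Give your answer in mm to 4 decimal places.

seg 1 [0°–87.5°] dwell: s stays 0.0000
seg 2 [87.5°–121.3°] uniform, h=25: full span → s += 25 → s = 25.0000
seg 3 [121.3°–239.3°] dwell: s stays 25.0000
seg 4 [239.3°–285°] uniform, h=12: full span → s += 12 → s = 37.0000
seg 5 [285°–331°] uniform, h=17: θ=314.4° here. β=29.4, B=46. 17·29.4/46 = 10.8652 → s = 47.8652
radial distance = base radius + s = 21 + 47.8652 = 68.8652

68.8652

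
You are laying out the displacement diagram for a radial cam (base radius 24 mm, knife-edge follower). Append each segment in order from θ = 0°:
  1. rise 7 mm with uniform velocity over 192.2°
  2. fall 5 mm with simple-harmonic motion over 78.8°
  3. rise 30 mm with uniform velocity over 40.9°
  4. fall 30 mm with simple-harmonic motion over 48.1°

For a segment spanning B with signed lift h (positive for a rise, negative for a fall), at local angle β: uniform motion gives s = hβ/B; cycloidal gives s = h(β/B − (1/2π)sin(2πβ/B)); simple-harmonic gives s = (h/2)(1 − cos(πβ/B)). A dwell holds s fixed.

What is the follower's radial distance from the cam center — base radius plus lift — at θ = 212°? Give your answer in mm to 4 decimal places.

seg 1 [0°–192.2°] uniform, h=7: full span → s += 7 → s = 7.0000
seg 2 [192.2°–271°] simple-harmonic, h=-5: θ=212° here. β=19.8, B=78.8. -5/2·(1 − cos(π·0.2513)) = -0.7393 → s = 6.2607
radial distance = base radius + s = 24 + 6.2607 = 30.2607

30.2607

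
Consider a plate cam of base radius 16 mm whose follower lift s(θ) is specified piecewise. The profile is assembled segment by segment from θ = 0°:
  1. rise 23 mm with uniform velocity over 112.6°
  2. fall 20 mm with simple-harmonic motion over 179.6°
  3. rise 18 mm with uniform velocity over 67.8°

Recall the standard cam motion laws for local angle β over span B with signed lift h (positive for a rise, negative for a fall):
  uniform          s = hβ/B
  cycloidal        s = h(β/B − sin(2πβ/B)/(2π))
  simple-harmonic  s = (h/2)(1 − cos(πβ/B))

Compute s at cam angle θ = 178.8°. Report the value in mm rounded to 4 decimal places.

seg 1 [0°–112.6°] uniform, h=23: full span → s += 23 → s = 23.0000
seg 2 [112.6°–292.2°] simple-harmonic, h=-20: θ=178.8° here. β=66.2, B=179.6. -20/2·(1 − cos(π·0.3686)) = -5.9881 → s = 17.0119

17.0119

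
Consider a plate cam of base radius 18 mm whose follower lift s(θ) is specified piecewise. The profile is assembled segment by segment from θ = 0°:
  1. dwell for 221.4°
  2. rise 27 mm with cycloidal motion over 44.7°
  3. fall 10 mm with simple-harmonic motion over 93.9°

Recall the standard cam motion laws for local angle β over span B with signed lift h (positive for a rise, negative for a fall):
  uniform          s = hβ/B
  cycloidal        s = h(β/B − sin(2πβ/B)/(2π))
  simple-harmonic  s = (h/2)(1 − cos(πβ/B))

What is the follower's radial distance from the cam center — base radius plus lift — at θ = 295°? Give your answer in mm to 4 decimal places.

seg 1 [0°–221.4°] dwell: s stays 0.0000
seg 2 [221.4°–266.1°] cycloidal, h=27: full span → s += 27 → s = 27.0000
seg 3 [266.1°–360°] simple-harmonic, h=-10: θ=295° here. β=28.9, B=93.9. -10/2·(1 − cos(π·0.3078)) = -2.1607 → s = 24.8393
radial distance = base radius + s = 18 + 24.8393 = 42.8393

42.8393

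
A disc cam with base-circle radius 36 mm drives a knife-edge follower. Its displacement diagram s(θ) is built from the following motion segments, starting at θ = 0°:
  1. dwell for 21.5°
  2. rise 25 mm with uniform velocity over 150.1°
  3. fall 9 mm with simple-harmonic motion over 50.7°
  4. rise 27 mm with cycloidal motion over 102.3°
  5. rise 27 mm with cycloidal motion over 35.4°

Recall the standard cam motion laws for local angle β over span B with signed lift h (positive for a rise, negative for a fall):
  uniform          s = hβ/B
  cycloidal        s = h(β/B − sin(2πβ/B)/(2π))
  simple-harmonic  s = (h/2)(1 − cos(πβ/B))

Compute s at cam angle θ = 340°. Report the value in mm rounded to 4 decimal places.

seg 1 [0°–21.5°] dwell: s stays 0.0000
seg 2 [21.5°–171.6°] uniform, h=25: full span → s += 25 → s = 25.0000
seg 3 [171.6°–222.3°] simple-harmonic, h=-9: full span → s += -9 → s = 16.0000
seg 4 [222.3°–324.6°] cycloidal, h=27: full span → s += 27 → s = 43.0000
seg 5 [324.6°–360°] cycloidal, h=27: θ=340° here. β=15.4, B=35.4. 27·(0.4350 − sin(2π·0.4350)/(2π)) = 10.0398 → s = 53.0398

53.0398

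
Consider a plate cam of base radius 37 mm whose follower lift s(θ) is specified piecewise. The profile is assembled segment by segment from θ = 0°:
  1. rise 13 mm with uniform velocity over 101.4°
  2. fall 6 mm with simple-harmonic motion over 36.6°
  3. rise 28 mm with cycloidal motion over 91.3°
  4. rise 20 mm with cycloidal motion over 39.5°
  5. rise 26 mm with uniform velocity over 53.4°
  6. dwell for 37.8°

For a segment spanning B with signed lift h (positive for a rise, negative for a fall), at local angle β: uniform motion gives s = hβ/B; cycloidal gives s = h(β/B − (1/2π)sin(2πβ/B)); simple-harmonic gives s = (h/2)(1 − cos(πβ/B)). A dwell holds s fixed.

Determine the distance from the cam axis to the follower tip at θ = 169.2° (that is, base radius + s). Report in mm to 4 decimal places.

seg 1 [0°–101.4°] uniform, h=13: full span → s += 13 → s = 13.0000
seg 2 [101.4°–138°] simple-harmonic, h=-6: full span → s += -6 → s = 7.0000
seg 3 [138°–229.3°] cycloidal, h=28: θ=169.2° here. β=31.2, B=91.3. 28·(0.3417 − sin(2π·0.3417)/(2π)) = 5.8320 → s = 12.8320
radial distance = base radius + s = 37 + 12.8320 = 49.8320

49.8320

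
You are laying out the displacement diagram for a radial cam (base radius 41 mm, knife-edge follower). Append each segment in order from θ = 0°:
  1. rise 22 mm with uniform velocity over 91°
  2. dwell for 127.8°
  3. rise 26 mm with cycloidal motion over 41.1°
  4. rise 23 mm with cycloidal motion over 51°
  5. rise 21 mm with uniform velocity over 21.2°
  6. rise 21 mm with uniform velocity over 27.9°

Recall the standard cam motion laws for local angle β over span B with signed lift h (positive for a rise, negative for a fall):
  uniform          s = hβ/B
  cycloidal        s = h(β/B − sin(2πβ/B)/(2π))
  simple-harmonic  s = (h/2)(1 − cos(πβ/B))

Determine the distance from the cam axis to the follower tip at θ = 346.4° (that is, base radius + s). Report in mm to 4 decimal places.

seg 1 [0°–91°] uniform, h=22: full span → s += 22 → s = 22.0000
seg 2 [91°–218.8°] dwell: s stays 22.0000
seg 3 [218.8°–259.9°] cycloidal, h=26: full span → s += 26 → s = 48.0000
seg 4 [259.9°–310.9°] cycloidal, h=23: full span → s += 23 → s = 71.0000
seg 5 [310.9°–332.1°] uniform, h=21: full span → s += 21 → s = 92.0000
seg 6 [332.1°–360°] uniform, h=21: θ=346.4° here. β=14.3, B=27.9. 21·14.3/27.9 = 10.7634 → s = 102.7634
radial distance = base radius + s = 41 + 102.7634 = 143.7634

143.7634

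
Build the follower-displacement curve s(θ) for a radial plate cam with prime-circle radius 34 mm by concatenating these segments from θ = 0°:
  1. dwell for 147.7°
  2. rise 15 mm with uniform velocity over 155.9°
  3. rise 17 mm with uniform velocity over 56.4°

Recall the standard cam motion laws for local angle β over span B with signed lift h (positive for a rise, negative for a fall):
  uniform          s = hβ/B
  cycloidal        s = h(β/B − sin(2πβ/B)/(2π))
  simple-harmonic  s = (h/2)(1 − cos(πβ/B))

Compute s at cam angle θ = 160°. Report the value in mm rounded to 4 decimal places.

seg 1 [0°–147.7°] dwell: s stays 0.0000
seg 2 [147.7°–303.6°] uniform, h=15: θ=160° here. β=12.3, B=155.9. 15·12.3/155.9 = 1.1835 → s = 1.1835

1.1835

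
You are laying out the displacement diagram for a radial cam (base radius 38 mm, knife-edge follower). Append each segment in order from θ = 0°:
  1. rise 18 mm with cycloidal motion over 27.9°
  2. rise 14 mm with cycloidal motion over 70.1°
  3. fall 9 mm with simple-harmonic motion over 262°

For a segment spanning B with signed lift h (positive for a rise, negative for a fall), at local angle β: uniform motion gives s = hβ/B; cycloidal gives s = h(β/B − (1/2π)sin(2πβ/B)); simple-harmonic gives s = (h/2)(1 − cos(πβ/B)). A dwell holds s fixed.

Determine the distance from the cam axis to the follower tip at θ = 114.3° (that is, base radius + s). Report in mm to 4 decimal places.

seg 1 [0°–27.9°] cycloidal, h=18: full span → s += 18 → s = 18.0000
seg 2 [27.9°–98°] cycloidal, h=14: full span → s += 14 → s = 32.0000
seg 3 [98°–360°] simple-harmonic, h=-9: θ=114.3° here. β=16.3, B=262. -9/2·(1 − cos(π·0.0622)) = -0.0857 → s = 31.9143
radial distance = base radius + s = 38 + 31.9143 = 69.9143

69.9143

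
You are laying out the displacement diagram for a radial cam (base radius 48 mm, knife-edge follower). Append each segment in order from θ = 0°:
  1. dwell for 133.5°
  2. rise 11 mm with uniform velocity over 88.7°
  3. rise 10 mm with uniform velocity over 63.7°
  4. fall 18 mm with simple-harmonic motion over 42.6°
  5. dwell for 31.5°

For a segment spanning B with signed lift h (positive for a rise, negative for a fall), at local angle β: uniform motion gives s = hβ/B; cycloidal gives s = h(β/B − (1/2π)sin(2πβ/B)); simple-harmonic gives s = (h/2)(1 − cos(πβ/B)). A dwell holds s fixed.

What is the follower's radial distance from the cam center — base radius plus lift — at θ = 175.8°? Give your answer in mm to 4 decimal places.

seg 1 [0°–133.5°] dwell: s stays 0.0000
seg 2 [133.5°–222.2°] uniform, h=11: θ=175.8° here. β=42.3, B=88.7. 11·42.3/88.7 = 5.2458 → s = 5.2458
radial distance = base radius + s = 48 + 5.2458 = 53.2458

53.2458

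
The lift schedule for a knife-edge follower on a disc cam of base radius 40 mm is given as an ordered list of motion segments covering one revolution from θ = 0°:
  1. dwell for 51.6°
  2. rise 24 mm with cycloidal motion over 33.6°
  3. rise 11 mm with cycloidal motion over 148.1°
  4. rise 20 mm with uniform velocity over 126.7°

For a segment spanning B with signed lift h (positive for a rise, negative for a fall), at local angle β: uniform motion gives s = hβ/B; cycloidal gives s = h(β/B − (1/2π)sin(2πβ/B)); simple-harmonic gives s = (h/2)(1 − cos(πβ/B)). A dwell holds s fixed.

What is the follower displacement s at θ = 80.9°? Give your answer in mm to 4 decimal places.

seg 1 [0°–51.6°] dwell: s stays 0.0000
seg 2 [51.6°–85.2°] cycloidal, h=24: θ=80.9° here. β=29.3, B=33.6. 24·(0.8720 − sin(2π·0.8720)/(2π)) = 23.6796 → s = 23.6796

23.6796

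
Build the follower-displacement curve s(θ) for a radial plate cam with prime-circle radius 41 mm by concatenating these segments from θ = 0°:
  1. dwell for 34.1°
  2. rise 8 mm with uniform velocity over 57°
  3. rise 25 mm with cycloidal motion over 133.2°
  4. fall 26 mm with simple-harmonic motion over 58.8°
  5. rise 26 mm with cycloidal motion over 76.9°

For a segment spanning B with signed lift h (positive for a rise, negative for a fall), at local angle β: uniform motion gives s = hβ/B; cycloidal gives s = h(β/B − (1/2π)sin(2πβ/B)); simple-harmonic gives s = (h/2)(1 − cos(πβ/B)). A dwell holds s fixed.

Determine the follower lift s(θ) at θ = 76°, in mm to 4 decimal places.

seg 1 [0°–34.1°] dwell: s stays 0.0000
seg 2 [34.1°–91.1°] uniform, h=8: θ=76° here. β=41.9, B=57. 8·41.9/57 = 5.8807 → s = 5.8807

5.8807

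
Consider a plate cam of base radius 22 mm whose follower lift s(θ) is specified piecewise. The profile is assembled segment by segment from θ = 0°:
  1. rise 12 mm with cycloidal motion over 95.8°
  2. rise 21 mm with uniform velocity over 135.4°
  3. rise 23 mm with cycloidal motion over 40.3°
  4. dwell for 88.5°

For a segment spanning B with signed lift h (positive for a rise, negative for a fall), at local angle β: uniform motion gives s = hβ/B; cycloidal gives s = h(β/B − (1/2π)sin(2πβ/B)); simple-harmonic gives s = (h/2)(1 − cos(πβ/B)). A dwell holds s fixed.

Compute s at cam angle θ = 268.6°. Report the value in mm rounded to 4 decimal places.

seg 1 [0°–95.8°] cycloidal, h=12: full span → s += 12 → s = 12.0000
seg 2 [95.8°–231.2°] uniform, h=21: full span → s += 21 → s = 33.0000
seg 3 [231.2°–271.5°] cycloidal, h=23: θ=268.6° here. β=37.4, B=40.3. 23·(0.9280 − sin(2π·0.9280)/(2π)) = 22.9442 → s = 55.9442

55.9442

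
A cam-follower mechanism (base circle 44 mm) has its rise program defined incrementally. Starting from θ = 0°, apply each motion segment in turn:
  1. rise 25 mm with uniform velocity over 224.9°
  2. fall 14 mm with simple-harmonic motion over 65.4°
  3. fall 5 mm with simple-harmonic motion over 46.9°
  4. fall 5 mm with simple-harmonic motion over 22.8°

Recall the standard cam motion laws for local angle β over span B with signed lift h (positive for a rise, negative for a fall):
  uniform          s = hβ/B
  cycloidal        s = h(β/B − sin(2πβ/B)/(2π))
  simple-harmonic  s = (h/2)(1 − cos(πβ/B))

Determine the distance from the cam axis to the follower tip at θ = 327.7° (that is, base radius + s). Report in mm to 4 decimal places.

seg 1 [0°–224.9°] uniform, h=25: full span → s += 25 → s = 25.0000
seg 2 [224.9°–290.3°] simple-harmonic, h=-14: full span → s += -14 → s = 11.0000
seg 3 [290.3°–337.2°] simple-harmonic, h=-5: θ=327.7° here. β=37.4, B=46.9. -5/2·(1 − cos(π·0.7974)) = -4.5107 → s = 6.4893
radial distance = base radius + s = 44 + 6.4893 = 50.4893

50.4893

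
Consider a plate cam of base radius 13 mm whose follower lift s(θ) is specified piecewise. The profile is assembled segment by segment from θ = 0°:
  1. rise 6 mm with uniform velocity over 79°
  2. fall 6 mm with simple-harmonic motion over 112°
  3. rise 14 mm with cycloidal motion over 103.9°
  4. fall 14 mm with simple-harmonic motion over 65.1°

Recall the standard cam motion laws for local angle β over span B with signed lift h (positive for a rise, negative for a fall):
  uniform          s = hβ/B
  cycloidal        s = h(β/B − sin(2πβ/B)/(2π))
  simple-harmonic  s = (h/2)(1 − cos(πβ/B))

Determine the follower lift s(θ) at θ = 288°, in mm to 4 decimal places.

seg 1 [0°–79°] uniform, h=6: full span → s += 6 → s = 6.0000
seg 2 [79°–191°] simple-harmonic, h=-6: full span → s += -6 → s = 0.0000
seg 3 [191°–294.9°] cycloidal, h=14: θ=288° here. β=97, B=103.9. 14·(0.9336 − sin(2π·0.9336)/(2π)) = 13.9733 → s = 13.9733

13.9733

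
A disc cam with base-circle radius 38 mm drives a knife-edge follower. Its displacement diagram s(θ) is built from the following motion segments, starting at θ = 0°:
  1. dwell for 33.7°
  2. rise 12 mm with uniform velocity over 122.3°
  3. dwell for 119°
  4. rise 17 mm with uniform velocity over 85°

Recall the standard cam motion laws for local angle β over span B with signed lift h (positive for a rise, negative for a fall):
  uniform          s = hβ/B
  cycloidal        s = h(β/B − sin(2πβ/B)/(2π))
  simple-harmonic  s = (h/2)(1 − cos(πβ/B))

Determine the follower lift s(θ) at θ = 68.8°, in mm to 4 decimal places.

seg 1 [0°–33.7°] dwell: s stays 0.0000
seg 2 [33.7°–156°] uniform, h=12: θ=68.8° here. β=35.1, B=122.3. 12·35.1/122.3 = 3.4440 → s = 3.4440

3.4440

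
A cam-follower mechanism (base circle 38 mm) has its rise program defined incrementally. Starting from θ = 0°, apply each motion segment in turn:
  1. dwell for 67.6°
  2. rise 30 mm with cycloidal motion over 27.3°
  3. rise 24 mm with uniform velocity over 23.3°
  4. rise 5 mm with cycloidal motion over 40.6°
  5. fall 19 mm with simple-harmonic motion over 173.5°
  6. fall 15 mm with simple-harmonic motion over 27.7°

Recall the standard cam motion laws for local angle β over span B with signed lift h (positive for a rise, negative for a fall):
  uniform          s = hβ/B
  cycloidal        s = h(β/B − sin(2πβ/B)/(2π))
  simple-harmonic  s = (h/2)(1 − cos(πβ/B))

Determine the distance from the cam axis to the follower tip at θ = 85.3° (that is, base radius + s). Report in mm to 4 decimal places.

seg 1 [0°–67.6°] dwell: s stays 0.0000
seg 2 [67.6°–94.9°] cycloidal, h=30: θ=85.3° here. β=17.7, B=27.3. 30·(0.6484 − sin(2π·0.6484)/(2π)) = 23.2840 → s = 23.2840
radial distance = base radius + s = 38 + 23.2840 = 61.2840

61.2840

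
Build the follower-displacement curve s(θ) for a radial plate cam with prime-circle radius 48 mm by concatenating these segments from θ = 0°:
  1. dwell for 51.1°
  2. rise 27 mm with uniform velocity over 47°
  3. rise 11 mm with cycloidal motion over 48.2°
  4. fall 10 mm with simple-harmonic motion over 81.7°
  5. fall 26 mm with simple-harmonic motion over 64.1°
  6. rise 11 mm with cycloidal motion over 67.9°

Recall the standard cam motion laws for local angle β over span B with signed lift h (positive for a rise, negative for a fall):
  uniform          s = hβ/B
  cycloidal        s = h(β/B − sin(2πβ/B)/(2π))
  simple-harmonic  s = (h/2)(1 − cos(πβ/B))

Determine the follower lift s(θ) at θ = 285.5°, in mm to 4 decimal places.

seg 1 [0°–51.1°] dwell: s stays 0.0000
seg 2 [51.1°–98.1°] uniform, h=27: full span → s += 27 → s = 27.0000
seg 3 [98.1°–146.3°] cycloidal, h=11: full span → s += 11 → s = 38.0000
seg 4 [146.3°–228°] simple-harmonic, h=-10: full span → s += -10 → s = 28.0000
seg 5 [228°–292.1°] simple-harmonic, h=-26: θ=285.5° here. β=57.5, B=64.1. -26/2·(1 − cos(π·0.8970)) = -25.3258 → s = 2.6742

2.6742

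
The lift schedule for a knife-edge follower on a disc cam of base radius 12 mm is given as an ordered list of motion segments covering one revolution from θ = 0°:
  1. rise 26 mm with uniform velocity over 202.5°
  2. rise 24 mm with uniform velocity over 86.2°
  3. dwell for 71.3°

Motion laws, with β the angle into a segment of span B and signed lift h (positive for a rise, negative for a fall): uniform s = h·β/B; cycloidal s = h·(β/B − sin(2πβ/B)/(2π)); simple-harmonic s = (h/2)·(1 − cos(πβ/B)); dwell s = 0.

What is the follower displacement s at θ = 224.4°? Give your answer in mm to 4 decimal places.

seg 1 [0°–202.5°] uniform, h=26: full span → s += 26 → s = 26.0000
seg 2 [202.5°–288.7°] uniform, h=24: θ=224.4° here. β=21.9, B=86.2. 24·21.9/86.2 = 6.0974 → s = 32.0974

32.0974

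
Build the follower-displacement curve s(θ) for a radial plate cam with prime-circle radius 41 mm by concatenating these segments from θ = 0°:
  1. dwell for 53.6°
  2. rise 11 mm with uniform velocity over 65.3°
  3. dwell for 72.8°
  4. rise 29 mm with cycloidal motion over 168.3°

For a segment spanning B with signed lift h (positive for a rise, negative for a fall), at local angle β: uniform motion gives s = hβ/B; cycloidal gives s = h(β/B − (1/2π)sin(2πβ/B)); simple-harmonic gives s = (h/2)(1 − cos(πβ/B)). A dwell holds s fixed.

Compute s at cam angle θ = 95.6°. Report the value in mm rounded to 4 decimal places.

seg 1 [0°–53.6°] dwell: s stays 0.0000
seg 2 [53.6°–118.9°] uniform, h=11: θ=95.6° here. β=42, B=65.3. 11·42/65.3 = 7.0750 → s = 7.0750

7.0750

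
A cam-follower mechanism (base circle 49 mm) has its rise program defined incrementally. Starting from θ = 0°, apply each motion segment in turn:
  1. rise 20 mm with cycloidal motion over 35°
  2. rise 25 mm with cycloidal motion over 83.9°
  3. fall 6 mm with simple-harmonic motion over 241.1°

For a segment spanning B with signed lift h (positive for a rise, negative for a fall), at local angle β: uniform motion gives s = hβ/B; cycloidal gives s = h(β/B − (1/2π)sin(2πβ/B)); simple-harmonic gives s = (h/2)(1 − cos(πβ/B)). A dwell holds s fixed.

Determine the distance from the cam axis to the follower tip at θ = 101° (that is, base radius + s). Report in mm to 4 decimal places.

seg 1 [0°–35°] cycloidal, h=20: full span → s += 20 → s = 20.0000
seg 2 [35°–118.9°] cycloidal, h=25: θ=101° here. β=66, B=83.9. 25·(0.7867 − sin(2π·0.7867)/(2π)) = 23.5401 → s = 43.5401
radial distance = base radius + s = 49 + 43.5401 = 92.5401

92.5401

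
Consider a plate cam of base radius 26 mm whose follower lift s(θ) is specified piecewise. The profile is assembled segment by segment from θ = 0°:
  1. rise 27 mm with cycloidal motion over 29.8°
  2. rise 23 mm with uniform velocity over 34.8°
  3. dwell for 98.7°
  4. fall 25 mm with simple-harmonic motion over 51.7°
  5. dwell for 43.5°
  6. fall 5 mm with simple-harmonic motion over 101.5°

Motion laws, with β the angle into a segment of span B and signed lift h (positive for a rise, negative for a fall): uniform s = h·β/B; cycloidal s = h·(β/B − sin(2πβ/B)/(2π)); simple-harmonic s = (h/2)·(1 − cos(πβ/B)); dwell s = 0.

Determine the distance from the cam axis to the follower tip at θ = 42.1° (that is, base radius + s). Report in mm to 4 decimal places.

seg 1 [0°–29.8°] cycloidal, h=27: full span → s += 27 → s = 27.0000
seg 2 [29.8°–64.6°] uniform, h=23: θ=42.1° here. β=12.3, B=34.8. 23·12.3/34.8 = 8.1293 → s = 35.1293
radial distance = base radius + s = 26 + 35.1293 = 61.1293

61.1293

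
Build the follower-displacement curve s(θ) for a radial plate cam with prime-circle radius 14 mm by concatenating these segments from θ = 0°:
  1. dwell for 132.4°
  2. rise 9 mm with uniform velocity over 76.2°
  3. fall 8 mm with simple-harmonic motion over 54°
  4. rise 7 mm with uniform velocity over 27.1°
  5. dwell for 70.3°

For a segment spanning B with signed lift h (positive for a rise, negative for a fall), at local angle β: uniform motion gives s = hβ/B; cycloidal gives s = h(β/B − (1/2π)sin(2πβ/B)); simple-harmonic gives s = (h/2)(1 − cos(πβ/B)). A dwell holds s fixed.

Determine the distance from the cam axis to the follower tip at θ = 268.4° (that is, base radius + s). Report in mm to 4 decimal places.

seg 1 [0°–132.4°] dwell: s stays 0.0000
seg 2 [132.4°–208.6°] uniform, h=9: full span → s += 9 → s = 9.0000
seg 3 [208.6°–262.6°] simple-harmonic, h=-8: full span → s += -8 → s = 1.0000
seg 4 [262.6°–289.7°] uniform, h=7: θ=268.4° here. β=5.8, B=27.1. 7·5.8/27.1 = 1.4982 → s = 2.4982
radial distance = base radius + s = 14 + 2.4982 = 16.4982

16.4982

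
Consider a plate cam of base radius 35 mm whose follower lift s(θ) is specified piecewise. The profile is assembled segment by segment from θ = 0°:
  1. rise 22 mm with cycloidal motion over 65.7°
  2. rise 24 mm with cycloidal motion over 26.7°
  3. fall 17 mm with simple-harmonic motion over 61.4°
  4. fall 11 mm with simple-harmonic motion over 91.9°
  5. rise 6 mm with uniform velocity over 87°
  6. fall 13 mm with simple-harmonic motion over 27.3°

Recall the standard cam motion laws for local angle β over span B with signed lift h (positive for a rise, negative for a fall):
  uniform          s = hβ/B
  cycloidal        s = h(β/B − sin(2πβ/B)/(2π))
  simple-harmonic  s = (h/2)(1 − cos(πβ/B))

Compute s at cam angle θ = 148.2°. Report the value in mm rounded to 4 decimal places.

seg 1 [0°–65.7°] cycloidal, h=22: full span → s += 22 → s = 22.0000
seg 2 [65.7°–92.4°] cycloidal, h=24: full span → s += 24 → s = 46.0000
seg 3 [92.4°–153.8°] simple-harmonic, h=-17: θ=148.2° here. β=55.8, B=61.4. -17/2·(1 − cos(π·0.9088)) = -16.6535 → s = 29.3465

29.3465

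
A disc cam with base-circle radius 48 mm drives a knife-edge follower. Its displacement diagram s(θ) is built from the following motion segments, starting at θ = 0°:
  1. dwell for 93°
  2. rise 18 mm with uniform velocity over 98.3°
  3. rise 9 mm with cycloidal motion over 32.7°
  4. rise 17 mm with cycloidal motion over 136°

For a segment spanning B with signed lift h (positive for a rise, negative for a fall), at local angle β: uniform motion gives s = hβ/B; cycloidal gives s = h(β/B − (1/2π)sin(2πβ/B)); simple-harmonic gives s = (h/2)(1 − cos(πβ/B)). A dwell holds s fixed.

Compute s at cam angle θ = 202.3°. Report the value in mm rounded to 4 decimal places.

seg 1 [0°–93°] dwell: s stays 0.0000
seg 2 [93°–191.3°] uniform, h=18: full span → s += 18 → s = 18.0000
seg 3 [191.3°–224°] cycloidal, h=9: θ=202.3° here. β=11, B=32.7. 9·(0.3364 − sin(2π·0.3364)/(2π)) = 1.8010 → s = 19.8010

19.8010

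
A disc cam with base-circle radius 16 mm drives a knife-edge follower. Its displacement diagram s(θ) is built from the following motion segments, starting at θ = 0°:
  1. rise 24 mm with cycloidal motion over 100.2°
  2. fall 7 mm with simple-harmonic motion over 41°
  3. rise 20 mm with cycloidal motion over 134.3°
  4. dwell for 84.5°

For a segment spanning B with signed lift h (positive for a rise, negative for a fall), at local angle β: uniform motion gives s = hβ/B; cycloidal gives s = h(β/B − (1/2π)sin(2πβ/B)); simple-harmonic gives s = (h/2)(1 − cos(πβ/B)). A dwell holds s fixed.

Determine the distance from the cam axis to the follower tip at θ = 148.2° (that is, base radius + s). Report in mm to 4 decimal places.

seg 1 [0°–100.2°] cycloidal, h=24: full span → s += 24 → s = 24.0000
seg 2 [100.2°–141.2°] simple-harmonic, h=-7: full span → s += -7 → s = 17.0000
seg 3 [141.2°–275.5°] cycloidal, h=20: θ=148.2° here. β=7, B=134.3. 20·(0.0521 − sin(2π·0.0521)/(2π)) = 0.0185 → s = 17.0185
radial distance = base radius + s = 16 + 17.0185 = 33.0185

33.0185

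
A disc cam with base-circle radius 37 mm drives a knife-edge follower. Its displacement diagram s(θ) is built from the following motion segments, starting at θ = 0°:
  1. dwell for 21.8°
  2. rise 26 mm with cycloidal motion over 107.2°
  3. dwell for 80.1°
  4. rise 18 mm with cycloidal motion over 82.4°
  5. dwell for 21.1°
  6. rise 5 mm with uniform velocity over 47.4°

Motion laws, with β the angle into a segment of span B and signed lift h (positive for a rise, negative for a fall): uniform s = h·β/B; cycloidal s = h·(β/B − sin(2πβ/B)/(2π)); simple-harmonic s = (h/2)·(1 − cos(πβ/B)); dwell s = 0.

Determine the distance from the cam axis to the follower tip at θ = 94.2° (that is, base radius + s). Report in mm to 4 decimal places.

seg 1 [0°–21.8°] dwell: s stays 0.0000
seg 2 [21.8°–129°] cycloidal, h=26: θ=94.2° here. β=72.4, B=107.2. 26·(0.6754 − sin(2π·0.6754)/(2π)) = 21.2511 → s = 21.2511
radial distance = base radius + s = 37 + 21.2511 = 58.2511

58.2511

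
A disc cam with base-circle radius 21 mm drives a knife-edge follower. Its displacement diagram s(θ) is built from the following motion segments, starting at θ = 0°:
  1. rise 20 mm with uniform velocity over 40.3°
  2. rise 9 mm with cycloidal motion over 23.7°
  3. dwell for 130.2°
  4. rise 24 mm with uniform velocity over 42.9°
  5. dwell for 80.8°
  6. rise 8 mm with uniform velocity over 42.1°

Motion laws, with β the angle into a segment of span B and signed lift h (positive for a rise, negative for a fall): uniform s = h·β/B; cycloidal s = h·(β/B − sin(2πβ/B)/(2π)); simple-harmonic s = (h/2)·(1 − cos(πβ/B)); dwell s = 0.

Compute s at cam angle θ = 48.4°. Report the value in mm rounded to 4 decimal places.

seg 1 [0°–40.3°] uniform, h=20: full span → s += 20 → s = 20.0000
seg 2 [40.3°–64°] cycloidal, h=9: θ=48.4° here. β=8.1, B=23.7. 9·(0.3418 − sin(2π·0.3418)/(2π)) = 1.8752 → s = 21.8752

21.8752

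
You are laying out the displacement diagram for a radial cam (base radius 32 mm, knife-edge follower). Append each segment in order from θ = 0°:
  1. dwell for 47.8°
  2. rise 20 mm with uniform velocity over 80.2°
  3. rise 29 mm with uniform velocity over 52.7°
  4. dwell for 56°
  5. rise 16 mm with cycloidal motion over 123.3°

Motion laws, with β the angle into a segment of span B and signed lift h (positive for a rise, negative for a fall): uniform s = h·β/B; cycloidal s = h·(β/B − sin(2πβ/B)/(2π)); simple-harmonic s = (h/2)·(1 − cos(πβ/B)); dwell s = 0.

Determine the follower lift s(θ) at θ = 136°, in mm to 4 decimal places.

seg 1 [0°–47.8°] dwell: s stays 0.0000
seg 2 [47.8°–128°] uniform, h=20: full span → s += 20 → s = 20.0000
seg 3 [128°–180.7°] uniform, h=29: θ=136° here. β=8, B=52.7. 29·8/52.7 = 4.4023 → s = 24.4023

24.4023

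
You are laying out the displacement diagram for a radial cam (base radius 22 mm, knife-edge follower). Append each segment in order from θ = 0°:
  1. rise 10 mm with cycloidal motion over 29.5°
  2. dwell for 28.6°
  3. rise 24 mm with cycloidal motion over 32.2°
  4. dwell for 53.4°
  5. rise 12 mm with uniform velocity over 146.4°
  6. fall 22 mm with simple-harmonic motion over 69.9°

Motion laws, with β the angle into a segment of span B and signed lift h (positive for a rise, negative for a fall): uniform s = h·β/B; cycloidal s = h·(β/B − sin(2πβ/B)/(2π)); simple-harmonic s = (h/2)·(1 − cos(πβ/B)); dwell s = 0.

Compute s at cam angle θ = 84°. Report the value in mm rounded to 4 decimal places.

seg 1 [0°–29.5°] cycloidal, h=10: full span → s += 10 → s = 10.0000
seg 2 [29.5°–58.1°] dwell: s stays 10.0000
seg 3 [58.1°–90.3°] cycloidal, h=24: θ=84° here. β=25.9, B=32.2. 24·(0.8043 − sin(2π·0.8043)/(2π)) = 22.9035 → s = 32.9035

32.9035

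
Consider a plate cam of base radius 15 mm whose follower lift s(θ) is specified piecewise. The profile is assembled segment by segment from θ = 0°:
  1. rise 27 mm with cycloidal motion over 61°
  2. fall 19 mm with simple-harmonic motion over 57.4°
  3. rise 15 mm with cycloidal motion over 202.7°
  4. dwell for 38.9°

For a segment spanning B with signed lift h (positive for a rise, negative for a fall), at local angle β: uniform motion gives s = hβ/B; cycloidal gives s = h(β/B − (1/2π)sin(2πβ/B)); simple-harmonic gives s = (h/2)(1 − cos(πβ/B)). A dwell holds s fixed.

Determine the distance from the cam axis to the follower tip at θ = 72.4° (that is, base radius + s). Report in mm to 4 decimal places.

seg 1 [0°–61°] cycloidal, h=27: full span → s += 27 → s = 27.0000
seg 2 [61°–118.4°] simple-harmonic, h=-19: θ=72.4° here. β=11.4, B=57.4. -19/2·(1 − cos(π·0.1986)) = -1.7900 → s = 25.2100
radial distance = base radius + s = 15 + 25.2100 = 40.2100

40.2100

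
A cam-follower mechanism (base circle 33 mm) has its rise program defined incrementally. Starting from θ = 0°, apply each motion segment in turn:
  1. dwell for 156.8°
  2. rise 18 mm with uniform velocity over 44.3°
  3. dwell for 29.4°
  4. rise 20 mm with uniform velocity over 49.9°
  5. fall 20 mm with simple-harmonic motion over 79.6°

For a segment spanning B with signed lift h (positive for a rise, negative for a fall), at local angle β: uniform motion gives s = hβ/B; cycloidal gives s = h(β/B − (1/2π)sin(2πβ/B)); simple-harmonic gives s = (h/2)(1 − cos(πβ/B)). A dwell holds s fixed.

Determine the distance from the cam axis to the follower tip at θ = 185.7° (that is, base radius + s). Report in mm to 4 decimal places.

seg 1 [0°–156.8°] dwell: s stays 0.0000
seg 2 [156.8°–201.1°] uniform, h=18: θ=185.7° here. β=28.9, B=44.3. 18·28.9/44.3 = 11.7427 → s = 11.7427
radial distance = base radius + s = 33 + 11.7427 = 44.7427

44.7427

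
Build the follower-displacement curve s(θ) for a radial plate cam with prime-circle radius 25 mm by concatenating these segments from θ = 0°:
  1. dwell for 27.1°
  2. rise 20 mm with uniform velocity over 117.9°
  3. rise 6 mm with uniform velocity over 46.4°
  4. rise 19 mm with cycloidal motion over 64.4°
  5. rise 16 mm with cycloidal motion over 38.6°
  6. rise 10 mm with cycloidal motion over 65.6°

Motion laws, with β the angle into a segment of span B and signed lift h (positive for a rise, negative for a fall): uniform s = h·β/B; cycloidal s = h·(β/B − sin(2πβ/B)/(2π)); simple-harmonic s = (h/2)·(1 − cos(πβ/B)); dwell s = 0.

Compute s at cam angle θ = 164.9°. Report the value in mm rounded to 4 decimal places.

seg 1 [0°–27.1°] dwell: s stays 0.0000
seg 2 [27.1°–145°] uniform, h=20: full span → s += 20 → s = 20.0000
seg 3 [145°–191.4°] uniform, h=6: θ=164.9° here. β=19.9, B=46.4. 6·19.9/46.4 = 2.5733 → s = 22.5733

22.5733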